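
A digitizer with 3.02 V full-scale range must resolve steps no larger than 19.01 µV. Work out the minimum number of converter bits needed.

18 bits

Number of steps required ≥ 3.02 V / 19.01 µV = 158863.76.
Need 2^N ≥ 158863.76; 2^17 = 131072, 2^18 = 262144.
Minimum N = 18.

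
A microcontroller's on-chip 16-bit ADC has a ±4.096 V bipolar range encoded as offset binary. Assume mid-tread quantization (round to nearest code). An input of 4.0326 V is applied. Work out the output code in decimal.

code 65029

With 65536 levels over 8.192 V, one step is 125.00 µV.
Input sits at 65028.800 steps above V_low.
So the output code is 65029.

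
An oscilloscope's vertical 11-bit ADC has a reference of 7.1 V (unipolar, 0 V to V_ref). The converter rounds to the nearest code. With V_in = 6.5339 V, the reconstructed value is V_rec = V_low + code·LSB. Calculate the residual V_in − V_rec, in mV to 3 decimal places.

LSB = 7.1/2^11 = 3.467 mV.
(6.5339 − 0)/0.0034668 = 1884.7081; round gives code 1885.
Code 1885 maps back to 0 + 1885×0.0034668 V = 6.5349121 V.
V_in − V_rec = -0.00101211 V = -1.012 mV.

-1.012 mV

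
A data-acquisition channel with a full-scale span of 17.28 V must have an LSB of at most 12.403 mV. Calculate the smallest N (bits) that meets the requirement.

Number of steps required ≥ 17.28 V / 12.403 mV = 1393.21.
Need 2^N ≥ 1393.21; 2^10 = 1024, 2^11 = 2048.
Minimum N = 11.

11 bits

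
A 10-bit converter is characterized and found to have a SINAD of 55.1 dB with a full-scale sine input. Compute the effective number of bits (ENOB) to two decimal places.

8.86 bits

ENOB = (SINAD − 1.76) / 6.02 = (55.1 − 1.76)/6.02 = 8.860.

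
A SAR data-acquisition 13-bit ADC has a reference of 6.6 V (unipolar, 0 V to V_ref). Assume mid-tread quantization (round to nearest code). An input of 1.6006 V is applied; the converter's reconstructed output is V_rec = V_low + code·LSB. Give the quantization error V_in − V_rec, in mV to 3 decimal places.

-0.254 mV

One LSB is 6.6 V / 8192 = 0.806 mV.
Scaled input = 1986.6841 LSBs, so code = 1987.
V_rec = 0 + 1987·0.000805664 = 1.6008545 V.
Error = 1.6006 − 1.6008545 = -0.000254492 V = -0.254 mV.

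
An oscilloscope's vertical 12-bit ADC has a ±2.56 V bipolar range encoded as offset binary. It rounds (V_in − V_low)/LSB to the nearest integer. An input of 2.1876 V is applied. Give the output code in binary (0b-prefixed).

Full-scale span = 5.12 V; LSB = 5.12/2^12 = 1.250 mV.
Input sits at 3798.080 steps above V_low.
So the output code is 3798.
In binary (0b-prefixed): 0b111011010110.

code 0b111011010110 (decimal 3798)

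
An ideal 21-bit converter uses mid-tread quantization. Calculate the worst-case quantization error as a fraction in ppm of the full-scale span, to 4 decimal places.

0.2384 ppm

Rounding → worst-case error = ½ LSB = V_FS/2^22, so 1e+06/4194304 = 0.238419 ppm of full scale.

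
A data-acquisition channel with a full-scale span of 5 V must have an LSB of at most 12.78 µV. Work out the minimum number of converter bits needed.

19 bits

Number of steps required ≥ 5 V / 12.78 µV = 391236.31.
Need 2^N ≥ 391236.31; 2^18 = 262144, 2^19 = 524288.
Minimum N = 19.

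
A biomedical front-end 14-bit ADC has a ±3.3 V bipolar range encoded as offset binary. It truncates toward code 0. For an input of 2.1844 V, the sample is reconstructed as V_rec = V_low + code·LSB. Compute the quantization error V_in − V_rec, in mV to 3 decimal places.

0.245 mV

One LSB is 6.6 V / 16384 = 402.83 µV.
(2.1844 − (−3.3))/0.000402832 = 13614.6075; ⌊·⌋ gives code 13614.
V_rec = (−3.3) + 13614·0.000402832 = 2.1841553 V.
Error = 2.1844 − 2.1841553 = 0.000244727 V = 0.245 mV.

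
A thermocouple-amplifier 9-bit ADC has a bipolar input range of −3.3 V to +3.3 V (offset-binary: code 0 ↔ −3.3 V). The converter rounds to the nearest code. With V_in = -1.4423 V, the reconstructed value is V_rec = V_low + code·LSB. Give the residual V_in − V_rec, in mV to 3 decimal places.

1.450 mV

Step size: 6.6 V ÷ 2^9 = 12.891 mV.
(-1.4423 − (−3.3))/0.0128906 = 144.1125; round gives code 144.
Reconstructed: -1.44375 V.
Difference: 0.00145 V → 1.450 mV.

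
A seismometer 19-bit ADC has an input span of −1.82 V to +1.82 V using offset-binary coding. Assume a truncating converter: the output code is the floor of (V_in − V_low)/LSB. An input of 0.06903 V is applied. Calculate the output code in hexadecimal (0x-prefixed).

With 524288 levels over 3.64 V, one step is 6.94 µV.
Input sits at 272086.747 steps above V_low.
So the output code is 272086.
In hexadecimal (0x-prefixed): 0x426D6.

code 0x426D6 (decimal 272086)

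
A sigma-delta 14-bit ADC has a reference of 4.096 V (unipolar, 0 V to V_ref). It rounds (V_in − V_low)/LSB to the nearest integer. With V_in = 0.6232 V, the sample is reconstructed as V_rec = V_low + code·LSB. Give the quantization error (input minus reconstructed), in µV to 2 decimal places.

One LSB is 4.096 V / 16384 = 250.00 µV.
Scaled input = 2492.8000 LSBs, so code = 2493.
Code 2493 maps back to 0 + 2493×0.00025 V = 0.62325 V.
Error = 0.6232 − 0.62325 = -5e-05 V = -50.00 µV.

-50.00 µV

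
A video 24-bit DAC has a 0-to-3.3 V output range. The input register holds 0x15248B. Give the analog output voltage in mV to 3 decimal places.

LSB = 3.3 V / 2^24 = 0.20 µV.
Code 0x15248B = 1385611 decimal.
V_out = 0 + 1385611 × 1.96695e-07 V = 0.272543 V.
= 272.543 mV.

272.543 mV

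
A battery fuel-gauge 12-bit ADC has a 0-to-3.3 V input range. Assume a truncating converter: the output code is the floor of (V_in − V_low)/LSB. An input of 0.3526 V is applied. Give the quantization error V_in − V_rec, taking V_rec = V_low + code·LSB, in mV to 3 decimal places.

0.525 mV

Step size: 3.3 V ÷ 2^12 = 0.806 mV.
(0.3526 − 0)/0.000805664 = 437.6514; ⌊·⌋ gives code 437.
Code 437 maps back to 0 + 437×0.000805664 V = 0.3520752 V.
V_in − V_rec = 0.000524805 V = 0.525 mV.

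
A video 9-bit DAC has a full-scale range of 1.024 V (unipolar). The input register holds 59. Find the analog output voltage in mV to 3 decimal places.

LSB = 1.024 V / 2^9 = 2.000 mV.
V_out = 0 + 59 × 0.002 V = 0.118 V.
= 118.000 mV.

118.000 mV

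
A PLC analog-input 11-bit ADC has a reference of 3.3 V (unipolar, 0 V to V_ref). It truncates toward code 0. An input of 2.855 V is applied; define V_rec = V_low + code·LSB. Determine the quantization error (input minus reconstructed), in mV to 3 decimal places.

Step size: 3.3 V ÷ 2^11 = 1.611 mV.
Scaled input = 1771.8303 LSBs, so code = 1771.
V_rec = 0 + 1771·0.00161133 = 2.8536621 V.
V_in − V_rec = 0.00133789 V = 1.338 mV.

1.338 mV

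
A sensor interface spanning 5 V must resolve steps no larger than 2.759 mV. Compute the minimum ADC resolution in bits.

11 bits

Number of steps required ≥ 5 V / 2.759 mV = 1812.25.
Need 2^N ≥ 1812.25; 2^10 = 1024, 2^11 = 2048.
Minimum N = 11.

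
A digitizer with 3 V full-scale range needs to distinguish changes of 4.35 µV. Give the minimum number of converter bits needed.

20 bits

Number of steps required ≥ 3 V / 4.35 µV = 689655.17.
Need 2^N ≥ 689655.17; 2^19 = 524288, 2^20 = 1048576.
Minimum N = 20.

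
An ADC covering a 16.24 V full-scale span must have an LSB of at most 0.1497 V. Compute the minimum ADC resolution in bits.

Number of steps required ≥ 16.24 V / 0.1497 V = 108.48.
Need 2^N ≥ 108.48; 2^6 = 64, 2^7 = 128.
Minimum N = 7.

7 bits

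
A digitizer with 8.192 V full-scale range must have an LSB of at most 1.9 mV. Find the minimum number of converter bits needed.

13 bits

Number of steps required ≥ 8.192 V / 1.9 mV = 4311.58.
Need 2^N ≥ 4311.58; 2^12 = 4096, 2^13 = 8192.
Minimum N = 13.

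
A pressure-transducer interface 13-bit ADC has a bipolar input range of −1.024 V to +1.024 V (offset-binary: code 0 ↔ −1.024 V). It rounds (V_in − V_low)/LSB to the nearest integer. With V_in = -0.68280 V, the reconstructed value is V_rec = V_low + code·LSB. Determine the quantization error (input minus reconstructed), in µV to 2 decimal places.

LSB = 2.048/2^13 = 250.00 µV.
(V_in − V_low)/LSB = (-0.68280 − (−1.024))/0.00025 = 1364.8000 → code 1365 (round).
Reconstructed: -0.68275 V.
V_in − V_rec = -5e-05 V = -50.00 µV.

-50.00 µV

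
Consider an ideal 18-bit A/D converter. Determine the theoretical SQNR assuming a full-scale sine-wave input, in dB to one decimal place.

110.1 dB

SNR ≈ 6.02·N + 1.76 dB = 6.02·18 + 1.76 = 110.12 dB.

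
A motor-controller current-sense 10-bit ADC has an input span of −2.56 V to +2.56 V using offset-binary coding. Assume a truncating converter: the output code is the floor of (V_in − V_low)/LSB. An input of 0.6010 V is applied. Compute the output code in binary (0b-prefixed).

code 0b1001111000 (decimal 632)

Full-scale span = 5.12 V; LSB = 5.12/2^10 = 5.000 mV.
Input sits at 632.200 steps above V_low.
Floor → code 632.
In binary (0b-prefixed): 0b1001111000.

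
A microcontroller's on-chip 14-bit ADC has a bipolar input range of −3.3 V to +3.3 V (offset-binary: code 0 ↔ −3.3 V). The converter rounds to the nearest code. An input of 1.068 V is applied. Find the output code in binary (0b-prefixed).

code 0b10101001011011 (decimal 10843)

LSB = 6.6 V / 16384 = 402.83 µV.
Input sits at 10843.229 steps above V_low.
So the output code is 10843.
In binary (0b-prefixed): 0b10101001011011.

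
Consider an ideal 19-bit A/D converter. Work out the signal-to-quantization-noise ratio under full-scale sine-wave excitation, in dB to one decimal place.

SNR ≈ 6.02·N + 1.76 dB = 6.02·19 + 1.76 = 116.14 dB.

116.1 dB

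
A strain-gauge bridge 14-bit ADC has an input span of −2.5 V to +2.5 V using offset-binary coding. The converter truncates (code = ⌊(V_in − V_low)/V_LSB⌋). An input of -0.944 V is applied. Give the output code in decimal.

LSB = 5 V / 16384 = 305.18 µV.
(V_in − V_low)/LSB = (-0.944 − (−2.5)) / 0.000305176 = 5098.701.
Floor → code 5098.

code 5098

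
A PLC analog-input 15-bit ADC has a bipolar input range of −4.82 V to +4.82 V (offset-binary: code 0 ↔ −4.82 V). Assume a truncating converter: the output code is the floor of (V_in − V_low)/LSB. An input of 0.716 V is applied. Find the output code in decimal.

With 32768 levels over 9.64 V, one step is 294.19 µV.
(0.716 − (−4.82)) / 0.000294189 = 18817.806 LSBs.
Floor → code 18817.

code 18817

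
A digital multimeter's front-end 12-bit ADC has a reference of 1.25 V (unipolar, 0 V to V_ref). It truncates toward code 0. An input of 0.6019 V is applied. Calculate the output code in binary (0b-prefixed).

code 0b11110110100 (decimal 1972)

Full-scale span = 1.25 V; LSB = 1.25/2^12 = 305.18 µV.
Input sits at 1972.306 steps above V_low.
So the output code is 1972.
In binary (0b-prefixed): 0b11110110100.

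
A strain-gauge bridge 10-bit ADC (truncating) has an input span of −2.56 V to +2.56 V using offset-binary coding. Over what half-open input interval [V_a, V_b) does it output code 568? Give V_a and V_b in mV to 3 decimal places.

[280.000 mV, 285.000 mV)

LSB = 5.12/2^10 = 5.000 mV.
V_a = V_low + 568·LSB = 0.28 V; V_b = V_low + 569·LSB = 0.285 V.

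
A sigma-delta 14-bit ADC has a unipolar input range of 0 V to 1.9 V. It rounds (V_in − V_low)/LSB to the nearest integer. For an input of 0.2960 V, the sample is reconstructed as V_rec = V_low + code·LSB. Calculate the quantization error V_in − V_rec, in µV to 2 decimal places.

52.73 µV

Step size: 1.9 V ÷ 2^14 = 115.97 µV.
Scaled input = 2552.4547 LSBs, so code = 2552.
V_rec = 0 + 2552·0.000115967 = 0.29594727 V.
V_in − V_rec = 5.27344e-05 V = 52.73 µV.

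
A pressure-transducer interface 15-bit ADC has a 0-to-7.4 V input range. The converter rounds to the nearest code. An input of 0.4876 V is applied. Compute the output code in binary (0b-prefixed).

code 0b100001101111 (decimal 2159)

Full-scale span = 7.4 V; LSB = 7.4/2^15 = 225.83 µV.
(V_in − V_low)/LSB = (0.4876 − 0) / 0.00022583 = 2159.146.
So the output code is 2159.
In binary (0b-prefixed): 0b100001101111.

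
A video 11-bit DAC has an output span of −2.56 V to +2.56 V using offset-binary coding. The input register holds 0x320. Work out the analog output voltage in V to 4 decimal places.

LSB = 5.12 V / 2^11 = 2.500 mV.
Code 0x320 = 800 decimal.
V_out = (−2.56) + 800 × 0.0025 V = -0.56 V.

-0.5600 V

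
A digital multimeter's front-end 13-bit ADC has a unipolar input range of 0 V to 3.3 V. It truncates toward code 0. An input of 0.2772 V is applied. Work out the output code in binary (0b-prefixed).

LSB = 3.3 V / 8192 = 402.83 µV.
(0.2772 − 0) / 0.000402832 = 688.128 LSBs.
Floor → code 688.
In binary (0b-prefixed): 0b1010110000.

code 0b1010110000 (decimal 688)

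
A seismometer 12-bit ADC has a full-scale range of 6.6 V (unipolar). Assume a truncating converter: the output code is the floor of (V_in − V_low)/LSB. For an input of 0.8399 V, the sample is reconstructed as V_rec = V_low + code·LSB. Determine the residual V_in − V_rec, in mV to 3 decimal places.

0.398 mV

LSB = 6.6/2^12 = 1.611 mV.
(0.8399 − 0)/0.00161133 = 521.2470; ⌊·⌋ gives code 521.
Code 521 maps back to 0 + 521×0.00161133 V = 0.83950195 V.
Error = 0.8399 − 0.83950195 = 0.000398047 V = 0.398 mV.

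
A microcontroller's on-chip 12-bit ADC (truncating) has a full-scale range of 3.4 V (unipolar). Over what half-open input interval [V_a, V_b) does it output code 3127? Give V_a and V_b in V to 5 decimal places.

LSB = 3.4/2^12 = 0.830 mV.
V_a = V_low + 3127·LSB = 2.59565 V; V_b = V_low + 3128·LSB = 2.59648 V.

[2.59565 V, 2.59648 V)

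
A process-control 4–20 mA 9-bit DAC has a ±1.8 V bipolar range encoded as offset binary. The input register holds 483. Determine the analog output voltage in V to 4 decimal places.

1.5961 V

LSB = 3.6 V / 2^9 = 7.031 mV.
V_out = (−1.8) + 483 × 0.00703125 V = 1.59609 V.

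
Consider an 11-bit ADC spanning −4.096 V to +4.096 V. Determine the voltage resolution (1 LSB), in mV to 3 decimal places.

Full-scale span = 8.192 V.
LSB = 8.192 / 2^11 = 8.192 / 2048 = 0.004 V = 4.000 mV.

4.000 mV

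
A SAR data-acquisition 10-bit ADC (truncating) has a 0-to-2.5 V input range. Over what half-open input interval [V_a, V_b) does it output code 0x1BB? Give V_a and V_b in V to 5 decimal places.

[1.08154 V, 1.08398 V)

LSB = 2.5/2^10 = 2.441 mV.
Code 0x1BB = 443 decimal.
V_a = V_low + 443·LSB = 1.08154 V; V_b = V_low + 444·LSB = 1.08398 V.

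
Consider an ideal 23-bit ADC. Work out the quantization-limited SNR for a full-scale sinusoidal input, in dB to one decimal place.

SNR ≈ 6.02·N + 1.76 dB = 6.02·23 + 1.76 = 140.22 dB.

140.2 dB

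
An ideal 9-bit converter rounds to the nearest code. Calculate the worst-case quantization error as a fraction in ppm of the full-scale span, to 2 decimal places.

976.56 ppm

Rounding → worst-case error = ½ LSB = V_FS/2^10, so 1e+06/1024 = 976.562 ppm of full scale.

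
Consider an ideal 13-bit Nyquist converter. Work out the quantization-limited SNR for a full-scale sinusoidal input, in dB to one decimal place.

80.0 dB

SNR ≈ 6.02·N + 1.76 dB = 6.02·13 + 1.76 = 80.02 dB.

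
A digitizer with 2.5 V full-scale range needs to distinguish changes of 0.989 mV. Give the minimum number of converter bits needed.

12 bits

Number of steps required ≥ 2.5 V / 0.989 mV = 2527.81.
Need 2^N ≥ 2527.81; 2^11 = 2048, 2^12 = 4096.
Minimum N = 12.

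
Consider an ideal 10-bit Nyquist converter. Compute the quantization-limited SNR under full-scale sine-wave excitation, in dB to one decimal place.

SNR ≈ 6.02·N + 1.76 dB = 6.02·10 + 1.76 = 61.96 dB.

62.0 dB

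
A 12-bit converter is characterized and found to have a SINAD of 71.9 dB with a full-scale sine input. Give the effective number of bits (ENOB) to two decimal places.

ENOB = (SINAD − 1.76) / 6.02 = (71.9 − 1.76)/6.02 = 11.651.

11.65 bits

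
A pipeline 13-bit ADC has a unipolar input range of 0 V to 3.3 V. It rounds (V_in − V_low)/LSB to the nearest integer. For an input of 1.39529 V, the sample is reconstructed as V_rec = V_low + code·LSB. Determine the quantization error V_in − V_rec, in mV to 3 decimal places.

One LSB is 3.3 V / 8192 = 402.83 µV.
(V_in − V_low)/LSB = (1.39529 − 0)/0.000402832 = 3463.7017 → code 3464 (round).
Code 3464 maps back to 0 + 3464×0.000402832 V = 1.3954102 V.
Error = 1.39529 − 1.3954102 = -0.000120156 V = -0.120 mV.

-0.120 mV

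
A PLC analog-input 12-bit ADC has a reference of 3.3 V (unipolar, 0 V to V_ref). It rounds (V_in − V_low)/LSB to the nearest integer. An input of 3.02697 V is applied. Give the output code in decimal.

code 3757

LSB = 3.3 V / 4096 = 0.806 mV.
(3.02697 − 0) / 0.000805664 = 3757.112 LSBs.
Round → code 3757.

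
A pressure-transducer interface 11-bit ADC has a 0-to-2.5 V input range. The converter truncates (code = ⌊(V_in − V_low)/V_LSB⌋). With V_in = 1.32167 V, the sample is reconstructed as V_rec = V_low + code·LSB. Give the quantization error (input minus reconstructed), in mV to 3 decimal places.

0.869 mV

Step size: 2.5 V ÷ 2^11 = 1.221 mV.
(V_in − V_low)/LSB = (1.32167 − 0)/0.0012207 = 1082.7121 → code 1082 (floor).
V_rec = 0 + 1082·0.0012207 = 1.3208008 V.
Error = 1.32167 − 1.3208008 = 0.000869219 V = 0.869 mV.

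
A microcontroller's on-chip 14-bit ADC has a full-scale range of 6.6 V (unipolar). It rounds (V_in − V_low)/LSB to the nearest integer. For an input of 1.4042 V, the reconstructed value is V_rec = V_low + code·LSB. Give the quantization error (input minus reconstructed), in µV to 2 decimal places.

-72.46 µV

One LSB is 6.6 V / 16384 = 402.83 µV.
Scaled input = 3485.8201 LSBs, so code = 3486.
V_rec = 0 + 3486·0.000402832 = 1.4042725 V.
Difference: -7.24609e-05 V → -72.46 µV.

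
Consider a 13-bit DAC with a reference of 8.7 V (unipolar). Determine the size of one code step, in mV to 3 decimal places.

1.062 mV

Full-scale span = 8.7 V.
LSB = 8.7 / 2^13 = 8.7 / 8192 = 0.00106201 V = 1.062 mV.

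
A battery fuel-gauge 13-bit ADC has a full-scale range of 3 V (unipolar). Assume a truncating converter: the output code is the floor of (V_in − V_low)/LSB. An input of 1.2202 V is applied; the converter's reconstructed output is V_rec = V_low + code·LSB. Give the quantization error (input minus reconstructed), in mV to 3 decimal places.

Step size: 3 V ÷ 2^13 = 366.21 µV.
(1.2202 − 0)/0.000366211 = 3331.9595; ⌊·⌋ gives code 3331.
Reconstructed: 1.2198486 V.
V_in − V_rec = 0.000351367 V = 0.351 mV.

0.351 mV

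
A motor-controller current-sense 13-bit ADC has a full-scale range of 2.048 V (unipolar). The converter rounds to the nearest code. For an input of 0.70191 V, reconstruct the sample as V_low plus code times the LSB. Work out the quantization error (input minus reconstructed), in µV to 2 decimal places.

-90.00 µV

Step size: 2.048 V ÷ 2^13 = 250.00 µV.
Scaled input = 2807.6400 LSBs, so code = 2808.
V_rec = 0 + 2808·0.00025 = 0.702 V.
Difference: -9e-05 V → -90.00 µV.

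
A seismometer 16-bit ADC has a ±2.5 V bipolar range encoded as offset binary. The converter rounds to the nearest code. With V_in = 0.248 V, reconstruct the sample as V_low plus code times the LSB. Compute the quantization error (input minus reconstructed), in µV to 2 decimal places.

Step size: 5 V ÷ 2^16 = 76.29 µV.
(V_in − V_low)/LSB = (0.248 − (−2.5))/7.62939e-05 = 36018.5856 → code 36019 (round).
Reconstructed: 0.24803162 V.
V_in − V_rec = -3.16162e-05 V = -31.62 µV.

-31.62 µV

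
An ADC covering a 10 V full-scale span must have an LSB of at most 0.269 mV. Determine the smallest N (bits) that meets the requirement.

16 bits

Number of steps required ≥ 10 V / 0.269 mV = 37174.72.
Need 2^N ≥ 37174.72; 2^15 = 32768, 2^16 = 65536.
Minimum N = 16.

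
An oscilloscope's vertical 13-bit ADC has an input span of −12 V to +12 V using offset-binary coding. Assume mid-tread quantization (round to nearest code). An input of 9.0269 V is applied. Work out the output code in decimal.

code 7177

Full-scale span = 24 V; LSB = 24/2^13 = 2.930 mV.
(V_in − V_low)/LSB = (9.0269 − (−12)) / 0.00292969 = 7177.182.
round(7177.182) = 7177.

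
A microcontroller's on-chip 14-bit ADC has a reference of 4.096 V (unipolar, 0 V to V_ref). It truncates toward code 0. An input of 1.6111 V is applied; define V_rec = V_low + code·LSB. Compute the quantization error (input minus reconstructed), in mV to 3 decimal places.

0.100 mV

One LSB is 4.096 V / 16384 = 250.00 µV.
(1.6111 − 0)/0.00025 = 6444.4000; ⌊·⌋ gives code 6444.
V_rec = 0 + 6444·0.00025 = 1.611 V.
Error = 1.6111 − 1.611 = 0.0001 V = 0.100 mV.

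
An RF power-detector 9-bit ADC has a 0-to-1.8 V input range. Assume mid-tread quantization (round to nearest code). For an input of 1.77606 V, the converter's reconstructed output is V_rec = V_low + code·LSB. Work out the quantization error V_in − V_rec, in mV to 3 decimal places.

LSB = 1.8/2^9 = 3.516 mV.
(V_in − V_low)/LSB = (1.77606 − 0)/0.00351563 = 505.1904 → code 505 (round).
Reconstructed: 1.7753906 V.
Error = 1.77606 − 1.7753906 = 0.000669375 V = 0.669 mV.

0.669 mV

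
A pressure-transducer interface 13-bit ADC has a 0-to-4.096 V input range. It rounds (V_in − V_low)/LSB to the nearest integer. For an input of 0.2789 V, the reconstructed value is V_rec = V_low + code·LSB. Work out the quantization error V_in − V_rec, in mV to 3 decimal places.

Step size: 4.096 V ÷ 2^13 = 0.500 mV.
(0.2789 − 0)/0.0005 = 557.8000; round gives code 558.
Reconstructed: 0.279 V.
Difference: -0.0001 V → -0.100 mV.

-0.100 mV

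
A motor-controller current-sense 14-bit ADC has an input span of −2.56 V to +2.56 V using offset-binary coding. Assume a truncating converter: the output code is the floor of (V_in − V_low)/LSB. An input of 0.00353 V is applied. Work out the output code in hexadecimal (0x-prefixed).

LSB = 5.12 V / 16384 = 312.50 µV.
Input sits at 8203.296 steps above V_low.
Floor → code 8203.
In hexadecimal (0x-prefixed): 0x200B.

code 0x200B (decimal 8203)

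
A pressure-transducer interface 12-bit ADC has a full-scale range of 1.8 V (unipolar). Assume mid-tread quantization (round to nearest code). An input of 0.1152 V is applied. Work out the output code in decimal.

code 262

LSB = 1.8 V / 4096 = 439.45 µV.
Input sits at 262.144 steps above V_low.
So the output code is 262.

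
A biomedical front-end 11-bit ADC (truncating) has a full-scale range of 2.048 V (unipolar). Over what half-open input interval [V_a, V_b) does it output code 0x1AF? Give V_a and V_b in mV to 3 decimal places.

[431.000 mV, 432.000 mV)

LSB = 2.048/2^11 = 1.000 mV.
Code 0x1AF = 431 decimal.
V_a = V_low + 431·LSB = 0.431 V; V_b = V_low + 432·LSB = 0.432 V.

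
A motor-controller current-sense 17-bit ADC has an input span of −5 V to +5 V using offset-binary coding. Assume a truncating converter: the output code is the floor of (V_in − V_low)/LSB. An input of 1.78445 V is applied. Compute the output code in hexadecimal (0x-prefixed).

With 131072 levels over 10 V, one step is 76.29 µV.
Input sits at 88925.143 steps above V_low.
So the output code is 88925.
In hexadecimal (0x-prefixed): 0x15B5D.

code 0x15B5D (decimal 88925)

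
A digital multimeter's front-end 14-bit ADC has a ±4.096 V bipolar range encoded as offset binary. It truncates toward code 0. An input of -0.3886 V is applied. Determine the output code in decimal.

code 7414

Full-scale span = 8.192 V; LSB = 8.192/2^14 = 0.500 mV.
(-0.3886 − (−4.096)) / 0.0005 = 7414.800 LSBs.
⌊·⌋(7414.800) = 7414.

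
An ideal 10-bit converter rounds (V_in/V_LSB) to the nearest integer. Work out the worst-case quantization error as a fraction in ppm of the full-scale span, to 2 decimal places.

Rounding → worst-case error = ½ LSB = V_FS/2^11, so 1e+06/2048 = 488.281 ppm of full scale.

488.28 ppm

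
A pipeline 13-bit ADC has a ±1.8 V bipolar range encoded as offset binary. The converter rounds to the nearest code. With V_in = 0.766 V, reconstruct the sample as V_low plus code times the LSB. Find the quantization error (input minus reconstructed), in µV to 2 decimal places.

Step size: 3.6 V ÷ 2^13 = 439.45 µV.
(0.766 − (−1.8))/0.000439453 = 5839.0756; round gives code 5839.
Code 5839 maps back to (−1.8) + 5839×0.000439453 V = 0.7659668 V.
V_in − V_rec = 3.32031e-05 V = 33.20 µV.

33.20 µV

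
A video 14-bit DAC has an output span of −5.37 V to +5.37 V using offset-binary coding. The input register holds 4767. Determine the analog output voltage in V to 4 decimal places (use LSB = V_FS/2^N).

-2.2451 V

LSB = 10.74 V / 2^14 = 0.656 mV.
V_out = (−5.37) + 4767 × 0.000655518 V = -2.24515 V.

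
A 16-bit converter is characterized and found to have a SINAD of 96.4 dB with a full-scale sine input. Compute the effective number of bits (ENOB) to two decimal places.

15.72 bits

ENOB = (SINAD − 1.76) / 6.02 = (96.4 − 1.76)/6.02 = 15.721.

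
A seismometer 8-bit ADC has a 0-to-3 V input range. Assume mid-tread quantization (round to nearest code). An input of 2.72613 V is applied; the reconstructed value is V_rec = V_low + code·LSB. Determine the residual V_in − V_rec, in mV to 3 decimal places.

Step size: 3 V ÷ 2^8 = 11.719 mV.
(V_in − V_low)/LSB = (2.72613 − 0)/0.0117188 = 232.6298 → code 233 (round).
Code 233 maps back to 0 + 233×0.0117188 V = 2.7304688 V.
Error = 2.72613 − 2.7304688 = -0.00433875 V = -4.339 mV.

-4.339 mV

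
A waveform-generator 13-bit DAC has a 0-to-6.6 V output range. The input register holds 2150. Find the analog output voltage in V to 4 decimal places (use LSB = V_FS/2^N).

1.7322 V

LSB = 6.6 V / 2^13 = 0.806 mV.
V_out = 0 + 2150 × 0.000805664 V = 1.73218 V.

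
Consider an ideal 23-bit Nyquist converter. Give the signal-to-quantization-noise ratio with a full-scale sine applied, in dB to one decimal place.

140.2 dB

SNR ≈ 6.02·N + 1.76 dB = 6.02·23 + 1.76 = 140.22 dB.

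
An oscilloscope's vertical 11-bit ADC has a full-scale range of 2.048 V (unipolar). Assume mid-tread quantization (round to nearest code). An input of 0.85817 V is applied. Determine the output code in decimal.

code 858

LSB = 2.048 V / 2048 = 1.000 mV.
(0.85817 − 0) / 0.001 = 858.170 LSBs.
So the output code is 858.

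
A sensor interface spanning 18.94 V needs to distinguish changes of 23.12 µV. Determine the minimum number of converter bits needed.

Number of steps required ≥ 18.94 V / 23.12 µV = 819204.15.
Need 2^N ≥ 819204.15; 2^19 = 524288, 2^20 = 1048576.
Minimum N = 20.

20 bits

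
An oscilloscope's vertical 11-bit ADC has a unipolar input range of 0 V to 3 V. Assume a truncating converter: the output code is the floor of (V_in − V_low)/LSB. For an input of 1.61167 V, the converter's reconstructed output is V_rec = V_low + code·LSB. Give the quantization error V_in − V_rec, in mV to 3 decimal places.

0.342 mV

LSB = 3/2^11 = 1.465 mV.
Scaled input = 1100.2334 LSBs, so code = 1100.
V_rec = 0 + 1100·0.00146484 = 1.6113281 V.
Error = 1.61167 − 1.6113281 = 0.000341875 V = 0.342 mV.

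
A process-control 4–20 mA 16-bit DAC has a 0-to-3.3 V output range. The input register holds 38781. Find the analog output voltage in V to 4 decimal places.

LSB = 3.3 V / 2^16 = 50.35 µV.
V_out = 0 + 38781 × 5.0354e-05 V = 1.95278 V.

1.9528 V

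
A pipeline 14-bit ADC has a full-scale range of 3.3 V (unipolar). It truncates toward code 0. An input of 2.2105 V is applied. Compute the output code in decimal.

code 10974

Full-scale span = 3.3 V; LSB = 3.3/2^14 = 201.42 µV.
(2.2105 − 0) / 0.000201416 = 10974.798 LSBs.
Floor → code 10974.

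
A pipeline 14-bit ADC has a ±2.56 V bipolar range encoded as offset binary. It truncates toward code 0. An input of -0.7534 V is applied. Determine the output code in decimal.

LSB = 5.12 V / 16384 = 312.50 µV.
(V_in − V_low)/LSB = (-0.7534 − (−2.56)) / 0.0003125 = 5781.120.
Floor → code 5781.

code 5781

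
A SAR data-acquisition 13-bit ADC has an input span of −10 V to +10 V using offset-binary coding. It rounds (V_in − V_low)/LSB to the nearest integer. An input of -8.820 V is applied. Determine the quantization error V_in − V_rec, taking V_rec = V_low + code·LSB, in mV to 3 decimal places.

0.801 mV

LSB = 20/2^13 = 2.441 mV.
(-8.820 − (−10))/0.00244141 = 483.3280; round gives code 483.
Reconstructed: -8.8208008 V.
Error = -8.820 − (−8.8208008) = 0.000800781 V = 0.801 mV.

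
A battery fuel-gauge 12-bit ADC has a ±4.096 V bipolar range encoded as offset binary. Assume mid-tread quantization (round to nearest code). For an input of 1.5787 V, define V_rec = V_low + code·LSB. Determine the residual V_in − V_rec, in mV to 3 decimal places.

Step size: 8.192 V ÷ 2^12 = 2.000 mV.
Scaled input = 2837.3500 LSBs, so code = 2837.
Code 2837 maps back to (−4.096) + 2837×0.002 V = 1.578 V.
Error = 1.5787 − 1.578 = 0.0007 V = 0.700 mV.

0.700 mV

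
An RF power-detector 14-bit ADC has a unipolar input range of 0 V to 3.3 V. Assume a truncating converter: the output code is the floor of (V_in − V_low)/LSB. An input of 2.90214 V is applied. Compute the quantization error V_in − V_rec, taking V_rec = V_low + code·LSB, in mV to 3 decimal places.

One LSB is 3.3 V / 16384 = 201.42 µV.
(V_in − V_low)/LSB = (2.90214 − 0)/0.000201416 = 14408.6854 → code 14408 (floor).
V_rec = 0 + 14408·0.000201416 = 2.902002 V.
Error = 2.90214 − 2.902002 = 0.000138047 V = 0.138 mV.

0.138 mV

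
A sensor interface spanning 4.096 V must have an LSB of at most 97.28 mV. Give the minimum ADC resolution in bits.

Number of steps required ≥ 4.096 V / 97.28 mV = 42.11.
Need 2^N ≥ 42.11; 2^5 = 32, 2^6 = 64.
Minimum N = 6.

6 bits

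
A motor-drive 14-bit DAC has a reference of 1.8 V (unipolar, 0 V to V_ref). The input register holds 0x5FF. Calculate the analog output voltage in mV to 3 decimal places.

LSB = 1.8 V / 2^14 = 109.86 µV.
Code 0x5FF = 1535 decimal.
V_out = 0 + 1535 × 0.000109863 V = 0.16864 V.
= 168.640 mV.

168.640 mV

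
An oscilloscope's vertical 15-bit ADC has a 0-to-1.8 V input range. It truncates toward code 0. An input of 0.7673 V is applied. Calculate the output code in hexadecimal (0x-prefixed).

Full-scale span = 1.8 V; LSB = 1.8/2^15 = 54.93 µV.
(0.7673 − 0) / 5.49316e-05 = 13968.270 LSBs.
So the output code is 13968.
In hexadecimal (0x-prefixed): 0x3690.

code 0x3690 (decimal 13968)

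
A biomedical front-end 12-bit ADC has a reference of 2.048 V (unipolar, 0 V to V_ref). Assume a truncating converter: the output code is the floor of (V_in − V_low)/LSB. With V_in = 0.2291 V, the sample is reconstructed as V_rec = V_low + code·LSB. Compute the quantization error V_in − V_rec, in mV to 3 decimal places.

0.100 mV

LSB = 2.048/2^12 = 0.500 mV.
(V_in − V_low)/LSB = (0.2291 − 0)/0.0005 = 458.2000 → code 458 (floor).
Code 458 maps back to 0 + 458×0.0005 V = 0.229 V.
Error = 0.2291 − 0.229 = 0.0001 V = 0.100 mV.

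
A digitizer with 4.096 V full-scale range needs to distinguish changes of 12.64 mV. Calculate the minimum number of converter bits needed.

9 bits

Number of steps required ≥ 4.096 V / 12.64 mV = 324.05.
Need 2^N ≥ 324.05; 2^8 = 256, 2^9 = 512.
Minimum N = 9.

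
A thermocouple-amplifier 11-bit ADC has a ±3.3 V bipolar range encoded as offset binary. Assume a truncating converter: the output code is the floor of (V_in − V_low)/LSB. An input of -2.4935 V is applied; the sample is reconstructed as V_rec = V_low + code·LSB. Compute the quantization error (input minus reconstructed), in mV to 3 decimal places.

Step size: 6.6 V ÷ 2^11 = 3.223 mV.
(V_in − V_low)/LSB = (-2.4935 − (−3.3))/0.00322266 = 250.2594 → code 250 (floor).
V_rec = (−3.3) + 250·0.00322266 = -2.4943359 V.
Difference: 0.000835937 V → 0.836 mV.

0.836 mV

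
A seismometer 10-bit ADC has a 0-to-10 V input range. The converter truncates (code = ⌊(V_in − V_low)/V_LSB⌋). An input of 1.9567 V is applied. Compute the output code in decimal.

Full-scale span = 10 V; LSB = 10/2^10 = 9.766 mV.
Input sits at 200.366 steps above V_low.
Floor → code 200.

code 200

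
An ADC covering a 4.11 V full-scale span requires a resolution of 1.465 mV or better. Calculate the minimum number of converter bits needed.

Number of steps required ≥ 4.11 V / 1.465 mV = 2805.46.
Need 2^N ≥ 2805.46; 2^11 = 2048, 2^12 = 4096.
Minimum N = 12.

12 bits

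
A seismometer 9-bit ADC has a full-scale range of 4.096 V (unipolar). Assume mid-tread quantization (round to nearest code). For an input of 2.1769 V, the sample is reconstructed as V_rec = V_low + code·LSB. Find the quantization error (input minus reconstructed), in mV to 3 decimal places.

LSB = 4.096/2^9 = 8.000 mV.
Scaled input = 272.1125 LSBs, so code = 272.
Code 272 maps back to 0 + 272×0.008 V = 2.176 V.
V_in − V_rec = 0.0009 V = 0.900 mV.

0.900 mV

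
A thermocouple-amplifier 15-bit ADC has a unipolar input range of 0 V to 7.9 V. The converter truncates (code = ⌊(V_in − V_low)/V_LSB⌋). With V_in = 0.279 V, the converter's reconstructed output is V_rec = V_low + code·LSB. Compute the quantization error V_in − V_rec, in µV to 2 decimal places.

60.18 µV

One LSB is 7.9 V / 32768 = 241.09 µV.
(0.279 − 0)/0.000241089 = 1157.2496; ⌊·⌋ gives code 1157.
Code 1157 maps back to 0 + 1157×0.000241089 V = 0.27893982 V.
Error = 0.279 − 0.27893982 = 6.01807e-05 V = 60.18 µV.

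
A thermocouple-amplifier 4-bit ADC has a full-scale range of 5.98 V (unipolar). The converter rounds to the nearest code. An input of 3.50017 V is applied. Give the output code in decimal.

code 9

Full-scale span = 5.98 V; LSB = 5.98/2^4 = 373.750 mV.
Input sits at 9.365 steps above V_low.
So the output code is 9.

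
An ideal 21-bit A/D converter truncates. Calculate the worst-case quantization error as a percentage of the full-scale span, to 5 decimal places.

Truncating → worst-case error = 1 LSB = V_FS/2^21, so 100/2097152 = 4.76837e-05 % of full scale.

0.00005 %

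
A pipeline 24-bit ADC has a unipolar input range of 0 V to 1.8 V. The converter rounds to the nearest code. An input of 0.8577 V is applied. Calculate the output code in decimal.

LSB = 1.8 V / 16777216 = 0.11 µV.
(0.8577 − 0) / 1.07288e-07 = 7994343.424 LSBs.
Round → code 7994343.

code 7994343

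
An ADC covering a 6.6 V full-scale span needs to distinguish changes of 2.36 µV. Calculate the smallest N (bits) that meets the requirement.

Number of steps required ≥ 6.6 V / 2.36 µV = 2796610.17.
Need 2^N ≥ 2796610.17; 2^21 = 2097152, 2^22 = 4194304.
Minimum N = 22.

22 bits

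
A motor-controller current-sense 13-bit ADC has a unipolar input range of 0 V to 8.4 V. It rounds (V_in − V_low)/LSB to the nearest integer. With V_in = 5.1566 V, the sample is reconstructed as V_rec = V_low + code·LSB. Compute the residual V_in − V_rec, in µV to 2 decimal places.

One LSB is 8.4 V / 8192 = 1.025 mV.
Scaled input = 5028.9128 LSBs, so code = 5029.
V_rec = 0 + 5029·0.00102539 = 5.1566895 V.
Error = 5.1566 − 5.1566895 = -8.94531e-05 V = -89.45 µV.

-89.45 µV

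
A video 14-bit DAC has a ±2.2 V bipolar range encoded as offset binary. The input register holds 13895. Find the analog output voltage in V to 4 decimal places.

LSB = 4.4 V / 2^14 = 268.55 µV.
V_out = (−2.2) + 13895 × 0.000268555 V = 1.53157 V.

1.5316 V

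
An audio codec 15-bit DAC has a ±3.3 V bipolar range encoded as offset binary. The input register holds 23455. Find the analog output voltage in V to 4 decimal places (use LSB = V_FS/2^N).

1.4242 V

LSB = 6.6 V / 2^15 = 201.42 µV.
V_out = (−3.3) + 23455 × 0.000201416 V = 1.42421 V.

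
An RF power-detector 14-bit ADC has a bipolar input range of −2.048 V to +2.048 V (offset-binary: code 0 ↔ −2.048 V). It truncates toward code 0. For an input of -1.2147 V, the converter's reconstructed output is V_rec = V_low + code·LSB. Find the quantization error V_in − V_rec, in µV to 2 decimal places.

One LSB is 4.096 V / 16384 = 250.00 µV.
(-1.2147 − (−2.048))/0.00025 = 3333.2000; ⌊·⌋ gives code 3333.
Reconstructed: -1.21475 V.
V_in − V_rec = 5e-05 V = 50.00 µV.

50.00 µV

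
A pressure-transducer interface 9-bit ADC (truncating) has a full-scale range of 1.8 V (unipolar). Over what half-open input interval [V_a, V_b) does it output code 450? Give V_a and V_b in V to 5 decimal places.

LSB = 1.8/2^9 = 3.516 mV.
V_a = V_low + 450·LSB = 1.58203 V; V_b = V_low + 451·LSB = 1.58555 V.

[1.58203 V, 1.58555 V)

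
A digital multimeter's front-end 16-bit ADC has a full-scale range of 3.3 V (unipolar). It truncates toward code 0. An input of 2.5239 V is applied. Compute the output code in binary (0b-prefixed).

Full-scale span = 3.3 V; LSB = 3.3/2^16 = 50.35 µV.
Input sits at 50123.124 steps above V_low.
⌊·⌋(50123.124) = 50123.
In binary (0b-prefixed): 0b1100001111001011.

code 0b1100001111001011 (decimal 50123)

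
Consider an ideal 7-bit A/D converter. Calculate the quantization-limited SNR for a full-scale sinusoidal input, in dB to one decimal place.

43.9 dB

SNR ≈ 6.02·N + 1.76 dB = 6.02·7 + 1.76 = 43.90 dB.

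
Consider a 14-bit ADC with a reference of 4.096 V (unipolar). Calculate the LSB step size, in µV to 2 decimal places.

Full-scale span = 4.096 V.
LSB = 4.096 / 2^14 = 4.096 / 16384 = 0.00025 V = 250.00 µV.

250.00 µV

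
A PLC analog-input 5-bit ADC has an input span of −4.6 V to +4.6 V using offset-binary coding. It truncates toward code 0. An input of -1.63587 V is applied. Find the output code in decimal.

Full-scale span = 9.2 V; LSB = 9.2/2^5 = 287.500 mV.
(V_in − V_low)/LSB = (-1.63587 − (−4.6)) / 0.2875 = 10.310.
So the output code is 10.

code 10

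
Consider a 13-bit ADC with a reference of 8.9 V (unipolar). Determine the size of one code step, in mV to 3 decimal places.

1.086 mV

Full-scale span = 8.9 V.
LSB = 8.9 / 2^13 = 8.9 / 8192 = 0.00108643 V = 1.086 mV.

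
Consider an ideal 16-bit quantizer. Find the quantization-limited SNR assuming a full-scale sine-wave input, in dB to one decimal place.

SNR ≈ 6.02·N + 1.76 dB = 6.02·16 + 1.76 = 98.08 dB.

98.1 dB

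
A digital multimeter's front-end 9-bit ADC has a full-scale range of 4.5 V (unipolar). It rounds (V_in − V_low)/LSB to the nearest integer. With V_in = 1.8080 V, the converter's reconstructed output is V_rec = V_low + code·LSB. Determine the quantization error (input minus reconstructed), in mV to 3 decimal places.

-2.547 mV

Step size: 4.5 V ÷ 2^9 = 8.789 mV.
Scaled input = 205.7102 LSBs, so code = 206.
V_rec = 0 + 206·0.00878906 = 1.8105469 V.
V_in − V_rec = -0.00254688 V = -2.547 mV.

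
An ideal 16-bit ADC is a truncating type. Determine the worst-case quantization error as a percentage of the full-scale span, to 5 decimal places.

0.00153 %

Truncating → worst-case error = 1 LSB = V_FS/2^16, so 100/65536 = 0.00152588 % of full scale.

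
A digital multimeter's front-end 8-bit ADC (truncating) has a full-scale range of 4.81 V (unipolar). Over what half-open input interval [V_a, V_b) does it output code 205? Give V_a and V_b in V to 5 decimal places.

LSB = 4.81/2^8 = 18.789 mV.
V_a = V_low + 205·LSB = 3.85176 V; V_b = V_low + 206·LSB = 3.87055 V.

[3.85176 V, 3.87055 V)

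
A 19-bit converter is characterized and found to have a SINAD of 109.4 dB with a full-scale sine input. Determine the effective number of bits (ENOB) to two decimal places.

ENOB = (SINAD − 1.76) / 6.02 = (109.4 − 1.76)/6.02 = 17.880.

17.88 bits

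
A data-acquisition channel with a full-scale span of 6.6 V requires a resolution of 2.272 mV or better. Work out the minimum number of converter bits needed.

Number of steps required ≥ 6.6 V / 2.272 mV = 2904.93.
Need 2^N ≥ 2904.93; 2^11 = 2048, 2^12 = 4096.
Minimum N = 12.

12 bits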